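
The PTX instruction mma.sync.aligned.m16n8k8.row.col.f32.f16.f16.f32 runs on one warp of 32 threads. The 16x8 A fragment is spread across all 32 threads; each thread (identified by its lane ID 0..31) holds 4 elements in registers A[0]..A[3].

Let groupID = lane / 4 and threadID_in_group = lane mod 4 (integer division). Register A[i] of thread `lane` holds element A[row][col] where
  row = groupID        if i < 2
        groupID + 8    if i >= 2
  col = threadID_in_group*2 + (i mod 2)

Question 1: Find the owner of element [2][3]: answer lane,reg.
9,1

r: 2->gid=2,r8=0  c: 3->tid=1,i&1=1
L=2*4+1=9  i=0*2+1=1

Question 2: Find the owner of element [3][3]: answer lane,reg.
r=3->g=3,rb=0  c=3->t=1,b0=1
L=3*4+1=13  i=0*2+1=1

13,1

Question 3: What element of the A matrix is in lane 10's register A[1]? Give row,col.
lane 10⇒10/4=2, 10 mod 4=2
i=1  r:2+0⇒2  c:2·2+1⇒5

2,5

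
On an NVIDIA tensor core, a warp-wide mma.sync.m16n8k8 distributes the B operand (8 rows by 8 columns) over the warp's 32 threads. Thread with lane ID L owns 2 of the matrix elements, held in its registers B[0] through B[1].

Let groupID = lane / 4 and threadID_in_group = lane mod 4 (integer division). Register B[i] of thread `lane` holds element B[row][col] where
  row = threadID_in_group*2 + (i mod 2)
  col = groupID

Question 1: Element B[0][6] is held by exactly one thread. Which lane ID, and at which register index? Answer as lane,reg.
c: 6->gid=6  r: 0->tid=0,i&1=0
L=6*4+0=24  i=0=0

24,0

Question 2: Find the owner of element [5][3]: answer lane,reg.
c: 3->gid=3  r: 5->tid=2,i&1=1
L=3*4+2=14  i=1=1

14,1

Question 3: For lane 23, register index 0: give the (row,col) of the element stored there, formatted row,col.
6,5

lane 23: gid=5 (23/4), tid=3 (23%4)
i=0: r=3*2+0=6, c=gid=5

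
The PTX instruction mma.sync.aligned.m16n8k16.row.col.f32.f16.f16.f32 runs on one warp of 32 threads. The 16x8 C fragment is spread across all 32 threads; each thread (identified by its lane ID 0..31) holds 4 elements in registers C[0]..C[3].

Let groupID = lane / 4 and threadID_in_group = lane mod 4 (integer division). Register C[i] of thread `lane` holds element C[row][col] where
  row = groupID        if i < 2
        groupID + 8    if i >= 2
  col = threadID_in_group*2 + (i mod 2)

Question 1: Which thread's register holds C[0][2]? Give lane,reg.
r: 0->gid=0,r8=0  c: 2->tid=1,i&1=0
L=0*4+1=1  i=0*2+0=0

1,0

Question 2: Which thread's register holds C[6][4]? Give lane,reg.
r=6->g=6,rb=0  c=4->t=2,b0=0
L=6*4+2=26  i=0*2+0=0

26,0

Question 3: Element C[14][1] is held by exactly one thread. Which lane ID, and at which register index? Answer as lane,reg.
24,3

r: 14->gid=6,r8=1  c: 1->tid=0,i&1=1
L=6*4+0=24  i=1*2+1=3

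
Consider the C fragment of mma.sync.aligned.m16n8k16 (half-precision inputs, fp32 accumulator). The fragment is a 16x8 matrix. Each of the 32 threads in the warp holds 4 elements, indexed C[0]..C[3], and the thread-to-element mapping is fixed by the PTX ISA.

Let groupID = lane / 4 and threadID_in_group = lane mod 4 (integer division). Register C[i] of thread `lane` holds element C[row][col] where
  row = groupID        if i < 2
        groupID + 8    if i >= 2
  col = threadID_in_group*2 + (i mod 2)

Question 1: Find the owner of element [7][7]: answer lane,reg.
r=7→G=7,rhi=0  c=7→T=3,p=1
L=7*4+3=31  i=0*2+1=1

31,1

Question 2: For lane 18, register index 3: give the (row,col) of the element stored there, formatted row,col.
lane 18->18/4=4, 18 mod 4=2
i=3  r:4+8->12  c:2·2+1->5

12,5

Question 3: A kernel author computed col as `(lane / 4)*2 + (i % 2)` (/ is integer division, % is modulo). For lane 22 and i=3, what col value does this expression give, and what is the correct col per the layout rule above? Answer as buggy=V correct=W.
`(lane / 4)*2 + (i % 2)`[22,3]->11
lane 22: g=5 (22/4), t=2 (22%4)
i=3: r=5+8=13, c=2*2+1=5
col: 11 vs 5

buggy=11 correct=5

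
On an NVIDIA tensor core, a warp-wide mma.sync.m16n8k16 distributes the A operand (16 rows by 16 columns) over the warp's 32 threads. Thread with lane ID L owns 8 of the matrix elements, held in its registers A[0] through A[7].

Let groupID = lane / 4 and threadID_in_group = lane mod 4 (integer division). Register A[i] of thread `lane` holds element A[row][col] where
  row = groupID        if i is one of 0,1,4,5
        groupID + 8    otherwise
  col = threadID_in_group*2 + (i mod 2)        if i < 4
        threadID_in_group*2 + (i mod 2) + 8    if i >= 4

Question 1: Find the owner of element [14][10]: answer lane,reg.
25,6

r=14->g=6,rb=1  c=10->cb=1,t=1,b0=0
L=6*4+1=25  i=1*4+1*2+0=6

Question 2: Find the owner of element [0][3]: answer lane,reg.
r=0⇒gr=0,Rb=0  c=3⇒Cb=0,th=1,odd=1
L=0*4+1=1  i=0*4+0*2+1=1

1,1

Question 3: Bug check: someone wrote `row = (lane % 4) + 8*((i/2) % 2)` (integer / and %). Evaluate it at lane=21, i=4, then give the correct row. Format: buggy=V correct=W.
buggy=1 correct=5

`(lane % 4) + 8*((i/2) % 2)`[21,4]=>1
lane 21: grp=5 (21/4), tig=1 (21%4)
i=4: r=5+0=5, c=1*2+0+8=10
row: 1 vs 5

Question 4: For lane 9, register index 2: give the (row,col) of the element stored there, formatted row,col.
10,2

lane 9->9/4=2, 9 mod 4=1
i=2  r:2+8->10  c:2·1+0+0->2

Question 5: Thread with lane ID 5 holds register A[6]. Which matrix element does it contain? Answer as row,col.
9,10

5: gr=1,th=1
[6] (1+8,1*2+0+8) = (9,10)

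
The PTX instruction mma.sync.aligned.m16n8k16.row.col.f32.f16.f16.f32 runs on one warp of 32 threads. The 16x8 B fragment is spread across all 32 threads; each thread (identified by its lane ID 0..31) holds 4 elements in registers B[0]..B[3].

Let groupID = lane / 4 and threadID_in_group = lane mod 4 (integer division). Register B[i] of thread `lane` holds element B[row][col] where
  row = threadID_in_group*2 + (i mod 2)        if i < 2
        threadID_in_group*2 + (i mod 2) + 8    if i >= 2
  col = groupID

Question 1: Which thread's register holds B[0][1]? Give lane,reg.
4,0

c: 1->gid=1  r: 0->r8=0,tid=0,i&1=0
L=1*4+0=4  i=0*2+0=0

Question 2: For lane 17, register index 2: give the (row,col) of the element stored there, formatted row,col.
10,4

lane 17→17/4=4, 17 mod 4=1
i=2  r:2·1+0+8→10  c:4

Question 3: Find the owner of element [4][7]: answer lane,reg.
c=7⇒gr=7  r=4⇒Rb=0,th=2,odd=0
L=7*4+2=30  i=0*2+0=0

30,0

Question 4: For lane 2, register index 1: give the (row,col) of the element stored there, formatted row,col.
5,0

lane 2: gid=0 (2/4), tid=2 (2%4)
i=1: r=2*2+1+0=5, c=gid=0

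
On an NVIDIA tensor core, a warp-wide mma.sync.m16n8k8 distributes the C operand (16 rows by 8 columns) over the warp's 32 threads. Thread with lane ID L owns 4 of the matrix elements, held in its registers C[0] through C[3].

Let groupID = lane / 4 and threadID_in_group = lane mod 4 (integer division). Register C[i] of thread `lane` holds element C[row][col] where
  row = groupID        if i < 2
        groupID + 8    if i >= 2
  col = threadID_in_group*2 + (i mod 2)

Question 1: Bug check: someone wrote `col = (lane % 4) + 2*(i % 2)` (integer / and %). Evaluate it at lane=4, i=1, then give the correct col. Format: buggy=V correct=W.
buggy=2 correct=1

`(lane % 4) + 2*(i % 2)`[4,1]⇒2
L=4⇒gr=4>>2=1, th=4&3=0
[1]⇒row 1+0=1  col 0·2+1=1
col: 2 vs 1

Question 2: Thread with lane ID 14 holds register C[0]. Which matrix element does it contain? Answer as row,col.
3,4

L=14⇒gr=14>>2=3, th=14&3=2
[0]⇒row 3+0=3  col 2·2+0=4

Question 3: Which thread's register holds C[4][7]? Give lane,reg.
r=4->g=4,rb=0  c=7->t=3,b0=1
L=4*4+3=19  i=0*2+1=1

19,1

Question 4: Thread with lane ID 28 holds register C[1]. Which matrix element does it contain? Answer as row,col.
lane 28=>28/4=7, 28 mod 4=0
i=1  r:7+0=>7  c:2·0+1=>1

7,1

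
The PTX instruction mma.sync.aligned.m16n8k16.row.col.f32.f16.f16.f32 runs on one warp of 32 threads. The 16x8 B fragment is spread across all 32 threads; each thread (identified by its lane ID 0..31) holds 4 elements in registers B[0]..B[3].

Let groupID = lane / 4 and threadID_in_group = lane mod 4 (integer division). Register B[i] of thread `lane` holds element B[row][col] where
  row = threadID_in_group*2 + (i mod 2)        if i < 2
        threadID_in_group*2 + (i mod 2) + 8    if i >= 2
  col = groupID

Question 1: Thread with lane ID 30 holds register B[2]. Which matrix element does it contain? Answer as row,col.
12,7

30: gr=7,th=2
[2] (2*2+0+8,7) = (12,7)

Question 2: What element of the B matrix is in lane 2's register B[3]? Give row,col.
13,0

2: g=0,t=2
[3] (2*2+1+8,0) = (13,0)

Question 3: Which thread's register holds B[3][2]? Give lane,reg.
c=2->g=2  r=3->rb=0,t=1,b0=1
L=2*4+1=9  i=0*2+1=1

9,1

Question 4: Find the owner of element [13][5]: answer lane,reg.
c=5->g=5  r=13->rb=1,t=2,b0=1
L=5*4+2=22  i=1*2+1=3

22,3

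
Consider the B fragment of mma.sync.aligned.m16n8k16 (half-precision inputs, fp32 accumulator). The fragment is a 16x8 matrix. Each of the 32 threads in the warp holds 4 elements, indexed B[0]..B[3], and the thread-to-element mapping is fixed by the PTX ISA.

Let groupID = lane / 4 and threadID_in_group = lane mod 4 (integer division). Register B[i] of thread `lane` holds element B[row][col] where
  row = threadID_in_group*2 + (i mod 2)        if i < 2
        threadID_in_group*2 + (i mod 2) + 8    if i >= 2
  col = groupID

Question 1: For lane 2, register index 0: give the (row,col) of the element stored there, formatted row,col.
lane 2=>2/4=0, 2 mod 4=2
i=0  r:2·2+0+0=>4  c:0

4,0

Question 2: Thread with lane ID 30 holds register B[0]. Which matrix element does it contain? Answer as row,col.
L=30->g=30>>2=7, t=30&3=2
[0]->row 2·2+0+0=4  col g=7

4,7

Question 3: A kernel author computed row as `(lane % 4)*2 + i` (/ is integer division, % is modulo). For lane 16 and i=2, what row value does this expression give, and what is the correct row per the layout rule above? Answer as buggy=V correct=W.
buggy=2 correct=8

`(lane % 4)*2 + i`[16,2]⇒2
16: gr=4,th=0
[2] (0*2+0+8,4) = (8,4)
row: 2 vs 8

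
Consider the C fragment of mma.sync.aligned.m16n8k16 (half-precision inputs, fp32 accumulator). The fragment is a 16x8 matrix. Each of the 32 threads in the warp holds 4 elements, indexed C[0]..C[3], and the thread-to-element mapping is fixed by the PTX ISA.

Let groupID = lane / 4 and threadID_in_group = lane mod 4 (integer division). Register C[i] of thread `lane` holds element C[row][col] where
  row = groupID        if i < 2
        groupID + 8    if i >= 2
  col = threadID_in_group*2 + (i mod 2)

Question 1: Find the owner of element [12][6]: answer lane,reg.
r: 12->gid=4,r8=1  c: 6->tid=3,i&1=0
L=4*4+3=19  i=1*2+0=2

19,2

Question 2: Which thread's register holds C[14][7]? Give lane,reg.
27,3

r: 14->gid=6,r8=1  c: 7->tid=3,i&1=1
L=6*4+3=27  i=1*2+1=3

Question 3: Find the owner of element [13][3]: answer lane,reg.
r: 13->gid=5,r8=1  c: 3->tid=1,i&1=1
L=5*4+1=21  i=1*2+1=3

21,3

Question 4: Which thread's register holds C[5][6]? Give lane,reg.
r=5->g=5,rb=0  c=6->t=3,b0=0
L=5*4+3=23  i=0*2+0=0

23,0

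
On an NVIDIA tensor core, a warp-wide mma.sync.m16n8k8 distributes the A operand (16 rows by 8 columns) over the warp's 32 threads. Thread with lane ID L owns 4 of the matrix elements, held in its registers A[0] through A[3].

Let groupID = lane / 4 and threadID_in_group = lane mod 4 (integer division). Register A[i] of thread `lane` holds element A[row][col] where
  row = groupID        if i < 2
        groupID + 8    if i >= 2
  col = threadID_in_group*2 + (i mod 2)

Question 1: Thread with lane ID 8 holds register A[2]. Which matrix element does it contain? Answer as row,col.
lane 8⇒8/4=2, 8 mod 4=0
i=2  r:2+8⇒10  c:2·0+0⇒0

10,0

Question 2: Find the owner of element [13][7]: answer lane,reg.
r: 13->gid=5,r8=1  c: 7->tid=3,i&1=1
L=5*4+3=23  i=1*2+1=3

23,3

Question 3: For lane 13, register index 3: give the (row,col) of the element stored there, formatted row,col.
lane 13: G=3 (13/4), T=1 (13%4)
i=3: r=3+8=11, c=1*2+1=3

11,3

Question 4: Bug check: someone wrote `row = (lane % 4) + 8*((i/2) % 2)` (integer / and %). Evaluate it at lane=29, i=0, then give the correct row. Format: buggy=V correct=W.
buggy=1 correct=7

`(lane % 4) + 8*((i/2) % 2)`[29,0]->1
L=29->g=29>>2=7, t=29&3=1
[0]->row 7+0=7  col 1·2+0=2
row: 1 vs 7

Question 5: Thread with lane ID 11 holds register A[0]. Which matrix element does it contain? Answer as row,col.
lane 11⇒11/4=2, 11 mod 4=3
i=0  r:2+0⇒2  c:2·3+0⇒6

2,6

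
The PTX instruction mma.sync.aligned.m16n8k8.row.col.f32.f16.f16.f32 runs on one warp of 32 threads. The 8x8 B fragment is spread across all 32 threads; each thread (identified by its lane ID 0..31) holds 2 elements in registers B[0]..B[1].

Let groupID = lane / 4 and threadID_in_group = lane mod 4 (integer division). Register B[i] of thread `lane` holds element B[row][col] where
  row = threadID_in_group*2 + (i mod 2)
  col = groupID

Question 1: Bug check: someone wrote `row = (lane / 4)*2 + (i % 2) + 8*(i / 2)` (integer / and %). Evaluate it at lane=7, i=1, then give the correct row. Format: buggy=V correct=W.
buggy=3 correct=7

`(lane / 4)*2 + (i % 2) + 8*(i / 2)`[7,1]→3
7: G=1,T=3
[1] (3*2+1,1) = (7,1)
row: 3 vs 7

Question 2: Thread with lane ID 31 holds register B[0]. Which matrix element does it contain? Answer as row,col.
31: G=7,T=3
[0] (3*2+0,7) = (6,7)

6,7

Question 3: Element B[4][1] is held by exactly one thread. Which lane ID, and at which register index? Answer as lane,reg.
6,0

c=1→G=1  r=4→T=2,p=0
L=1*4+2=6  i=0=0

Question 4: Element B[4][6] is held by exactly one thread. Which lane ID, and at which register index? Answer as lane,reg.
c=6⇒gr=6  r=4⇒th=2,odd=0
L=6*4+2=26  i=0=0

26,0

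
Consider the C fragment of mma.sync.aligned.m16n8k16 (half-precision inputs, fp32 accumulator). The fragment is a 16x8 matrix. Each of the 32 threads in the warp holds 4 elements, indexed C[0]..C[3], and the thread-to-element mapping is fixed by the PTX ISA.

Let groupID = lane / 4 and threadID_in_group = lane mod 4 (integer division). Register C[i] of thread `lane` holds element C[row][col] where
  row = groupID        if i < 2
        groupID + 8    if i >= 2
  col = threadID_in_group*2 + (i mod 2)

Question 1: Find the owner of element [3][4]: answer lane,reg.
14,0

r=3⇒gr=3,Rb=0  c=4⇒th=2,odd=0
L=3*4+2=14  i=0*2+0=0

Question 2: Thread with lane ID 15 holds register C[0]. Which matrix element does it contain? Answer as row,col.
15: G=3,T=3
[0] (3+0,3*2+0) = (3,6)

3,6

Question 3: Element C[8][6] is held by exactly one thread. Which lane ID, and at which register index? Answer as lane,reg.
3,2

r=8->g=0,rb=1  c=6->t=3,b0=0
L=0*4+3=3  i=1*2+0=2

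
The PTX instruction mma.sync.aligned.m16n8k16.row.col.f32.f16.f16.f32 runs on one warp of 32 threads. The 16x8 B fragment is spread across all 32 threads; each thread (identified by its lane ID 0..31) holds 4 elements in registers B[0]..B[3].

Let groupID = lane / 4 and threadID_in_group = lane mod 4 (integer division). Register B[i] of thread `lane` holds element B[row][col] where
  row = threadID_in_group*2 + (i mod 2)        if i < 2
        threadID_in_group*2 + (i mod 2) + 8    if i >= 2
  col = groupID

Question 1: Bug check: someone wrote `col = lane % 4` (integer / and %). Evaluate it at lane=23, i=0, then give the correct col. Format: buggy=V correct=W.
buggy=3 correct=5

`lane % 4`[23,0]->3
23: g=5,t=3
[0] (3*2+0+0,5) = (6,5)
col: 3 vs 5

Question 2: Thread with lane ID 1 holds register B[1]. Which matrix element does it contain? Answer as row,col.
L=1->gid=1>>2=0, tid=1&3=1
[1]->row 1·2+1+0=3  col gid=0

3,0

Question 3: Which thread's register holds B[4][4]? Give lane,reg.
18,0

c=4⇒gr=4  r=4⇒Rb=0,th=2,odd=0
L=4*4+2=18  i=0*2+0=0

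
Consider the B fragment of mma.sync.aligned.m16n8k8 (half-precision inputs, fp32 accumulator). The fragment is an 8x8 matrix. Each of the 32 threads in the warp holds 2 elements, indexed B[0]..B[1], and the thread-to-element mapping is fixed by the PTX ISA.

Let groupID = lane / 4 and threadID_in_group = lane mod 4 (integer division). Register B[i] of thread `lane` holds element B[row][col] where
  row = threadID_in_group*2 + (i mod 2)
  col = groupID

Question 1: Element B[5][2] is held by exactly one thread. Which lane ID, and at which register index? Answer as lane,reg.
c=2→G=2  r=5→T=2,p=1
L=2*4+2=10  i=1=1

10,1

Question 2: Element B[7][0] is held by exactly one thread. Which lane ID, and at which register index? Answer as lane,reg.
3,1

c:0=>grp=0  r:7=>tig=3,lo=1
L=0*4+3=3  i=1=1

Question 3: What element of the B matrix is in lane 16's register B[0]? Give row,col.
0,4

lane 16: grp=4 (16/4), tig=0 (16%4)
i=0: r=0*2+0=0, c=grp=4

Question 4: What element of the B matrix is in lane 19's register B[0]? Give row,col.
6,4

lane 19: gid=4 (19/4), tid=3 (19%4)
i=0: r=3*2+0=6, c=gid=4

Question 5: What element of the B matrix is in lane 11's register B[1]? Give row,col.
11: grp=2,tig=3
[1] (3*2+1,2) = (7,2)

7,2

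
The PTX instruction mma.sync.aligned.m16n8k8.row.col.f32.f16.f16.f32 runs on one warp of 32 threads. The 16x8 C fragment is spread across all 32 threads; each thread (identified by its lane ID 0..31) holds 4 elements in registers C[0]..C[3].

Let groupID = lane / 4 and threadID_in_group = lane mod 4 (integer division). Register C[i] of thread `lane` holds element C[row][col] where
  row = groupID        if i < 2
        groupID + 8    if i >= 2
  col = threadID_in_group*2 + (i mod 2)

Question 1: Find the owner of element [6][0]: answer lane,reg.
r:6=>grp=6,rB=0  c:0=>tig=0,lo=0
L=6*4+0=24  i=0*2+0=0

24,0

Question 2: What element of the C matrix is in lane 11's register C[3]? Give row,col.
10,7

11: G=2,T=3
[3] (2+8,3*2+1) = (10,7)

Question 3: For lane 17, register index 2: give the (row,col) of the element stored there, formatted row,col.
12,2

17: G=4,T=1
[2] (4+8,1*2+0) = (12,2)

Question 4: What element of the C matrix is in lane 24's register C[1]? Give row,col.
L=24→G=24>>2=6, T=24&3=0
[1]→row 6+0=6  col 0·2+1=1

6,1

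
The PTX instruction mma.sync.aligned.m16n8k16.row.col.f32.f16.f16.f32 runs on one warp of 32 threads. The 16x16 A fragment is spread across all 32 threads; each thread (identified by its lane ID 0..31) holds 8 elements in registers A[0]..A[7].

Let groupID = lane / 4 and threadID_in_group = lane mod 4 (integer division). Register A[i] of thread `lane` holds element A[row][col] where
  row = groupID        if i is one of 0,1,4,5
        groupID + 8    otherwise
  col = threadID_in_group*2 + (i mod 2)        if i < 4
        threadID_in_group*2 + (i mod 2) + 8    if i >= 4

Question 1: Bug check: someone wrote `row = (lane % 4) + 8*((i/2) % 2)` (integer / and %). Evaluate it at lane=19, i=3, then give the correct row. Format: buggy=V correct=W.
`(lane % 4) + 8*((i/2) % 2)`[19,3]⇒11
lane 19: gr=4 (19/4), th=3 (19%4)
i=3: r=4+8=12, c=3*2+1+0=7
row: 11 vs 12

buggy=11 correct=12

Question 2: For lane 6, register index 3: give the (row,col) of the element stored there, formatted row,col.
lane 6->6/4=1, 6 mod 4=2
i=3  r:1+8->9  c:2·2+1+0->5

9,5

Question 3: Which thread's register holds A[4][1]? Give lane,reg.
16,1

r:4=>grp=4,rB=0  c:1=>cB=0,tig=0,lo=1
L=4*4+0=16  i=0*4+0*2+1=1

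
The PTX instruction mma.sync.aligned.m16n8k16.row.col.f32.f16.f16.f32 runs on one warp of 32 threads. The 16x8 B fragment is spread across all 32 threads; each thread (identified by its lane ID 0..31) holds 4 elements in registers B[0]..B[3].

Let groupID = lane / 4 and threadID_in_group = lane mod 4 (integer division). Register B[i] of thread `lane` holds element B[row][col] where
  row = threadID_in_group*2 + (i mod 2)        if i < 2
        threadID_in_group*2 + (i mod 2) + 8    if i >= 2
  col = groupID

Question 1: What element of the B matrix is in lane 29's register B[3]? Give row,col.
11,7

29: gid=7,tid=1
[3] (1*2+1+8,7) = (11,7)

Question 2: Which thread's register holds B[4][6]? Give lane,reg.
26,0

c=6->g=6  r=4->rb=0,t=2,b0=0
L=6*4+2=26  i=0*2+0=0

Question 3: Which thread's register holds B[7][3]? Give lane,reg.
15,1

c=3→G=3  r=7→rhi=0,T=3,p=1
L=3*4+3=15  i=0*2+1=1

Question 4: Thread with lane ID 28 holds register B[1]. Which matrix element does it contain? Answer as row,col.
lane 28⇒28/4=7, 28 mod 4=0
i=1  r:2·0+1+0⇒1  c:7

1,7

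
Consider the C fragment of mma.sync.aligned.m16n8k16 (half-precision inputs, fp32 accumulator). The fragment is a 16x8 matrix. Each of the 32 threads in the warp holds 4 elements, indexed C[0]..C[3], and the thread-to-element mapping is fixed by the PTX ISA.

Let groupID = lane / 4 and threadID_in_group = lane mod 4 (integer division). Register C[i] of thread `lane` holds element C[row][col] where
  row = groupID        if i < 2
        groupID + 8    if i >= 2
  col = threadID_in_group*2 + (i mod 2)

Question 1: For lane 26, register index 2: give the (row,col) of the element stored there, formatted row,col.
14,4

lane 26->26/4=6, 26 mod 4=2
i=2  r:6+8->14  c:2·2+0->4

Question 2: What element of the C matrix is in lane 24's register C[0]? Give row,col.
lane 24=>24/4=6, 24 mod 4=0
i=0  r:6+0=>6  c:2·0+0=>0

6,0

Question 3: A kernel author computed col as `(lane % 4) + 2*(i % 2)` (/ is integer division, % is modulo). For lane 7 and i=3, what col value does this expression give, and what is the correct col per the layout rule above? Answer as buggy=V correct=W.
buggy=5 correct=7

`(lane % 4) + 2*(i % 2)`[7,3]=>5
lane 7=>7/4=1, 7 mod 4=3
i=3  r:1+8=>9  c:2·3+1=>7
col: 5 vs 7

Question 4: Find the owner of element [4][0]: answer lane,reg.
r=4⇒gr=4,Rb=0  c=0⇒th=0,odd=0
L=4*4+0=16  i=0*2+0=0

16,0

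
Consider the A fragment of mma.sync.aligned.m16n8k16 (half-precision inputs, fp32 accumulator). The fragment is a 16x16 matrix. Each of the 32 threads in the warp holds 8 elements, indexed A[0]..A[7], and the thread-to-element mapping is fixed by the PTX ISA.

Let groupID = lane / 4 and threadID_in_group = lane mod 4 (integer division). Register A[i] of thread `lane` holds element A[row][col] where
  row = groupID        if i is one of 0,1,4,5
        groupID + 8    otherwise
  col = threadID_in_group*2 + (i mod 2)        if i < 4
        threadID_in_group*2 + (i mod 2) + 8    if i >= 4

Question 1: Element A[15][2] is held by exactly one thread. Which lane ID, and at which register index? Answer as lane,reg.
r=15→G=7,rhi=1  c=2→chi=0,T=1,p=0
L=7*4+1=29  i=0*4+1*2+0=2

29,2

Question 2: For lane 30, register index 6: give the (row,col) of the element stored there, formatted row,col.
15,12

lane 30->30/4=7, 30 mod 4=2
i=6  r:7+8->15  c:2·2+0+8->12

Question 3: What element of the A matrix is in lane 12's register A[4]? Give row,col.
3,8

12: gr=3,th=0
[4] (3+0,0*2+0+8) = (3,8)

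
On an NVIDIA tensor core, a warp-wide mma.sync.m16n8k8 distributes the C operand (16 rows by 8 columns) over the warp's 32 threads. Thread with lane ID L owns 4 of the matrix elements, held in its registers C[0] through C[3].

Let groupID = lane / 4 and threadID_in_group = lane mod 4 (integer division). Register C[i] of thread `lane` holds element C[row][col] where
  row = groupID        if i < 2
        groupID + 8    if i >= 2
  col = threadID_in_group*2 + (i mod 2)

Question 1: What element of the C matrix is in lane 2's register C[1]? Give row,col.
L=2→G=2>>2=0, T=2&3=2
[1]→row 0+0=0  col 2·2+1=5

0,5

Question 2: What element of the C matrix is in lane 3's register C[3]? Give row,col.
L=3=>grp=3>>2=0, tig=3&3=3
[3]=>row 0+8=8  col 3·2+1=7

8,7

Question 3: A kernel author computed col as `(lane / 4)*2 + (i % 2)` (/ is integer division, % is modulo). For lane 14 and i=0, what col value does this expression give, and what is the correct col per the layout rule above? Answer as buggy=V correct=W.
buggy=6 correct=4

`(lane / 4)*2 + (i % 2)`[14,0]→6
lane 14: G=3 (14/4), T=2 (14%4)
i=0: r=3+0=3, c=2*2+0=4
col: 6 vs 4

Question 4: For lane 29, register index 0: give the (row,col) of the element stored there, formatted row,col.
7,2

L=29⇒gr=29>>2=7, th=29&3=1
[0]⇒row 7+0=7  col 1·2+0=2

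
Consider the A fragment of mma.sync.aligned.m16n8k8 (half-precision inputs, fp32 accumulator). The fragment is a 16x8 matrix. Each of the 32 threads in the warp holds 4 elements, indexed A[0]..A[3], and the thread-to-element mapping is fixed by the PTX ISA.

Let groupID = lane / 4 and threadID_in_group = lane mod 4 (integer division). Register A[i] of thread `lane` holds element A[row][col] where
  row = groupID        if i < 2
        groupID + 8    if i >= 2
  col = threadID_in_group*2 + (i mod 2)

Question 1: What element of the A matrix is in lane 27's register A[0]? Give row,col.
6,6

L=27⇒gr=27>>2=6, th=27&3=3
[0]⇒row 6+0=6  col 3·2+0=6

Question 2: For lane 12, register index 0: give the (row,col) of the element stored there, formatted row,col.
3,0

lane 12⇒12/4=3, 12 mod 4=0
i=0  r:3+0⇒3  c:2·0+0⇒0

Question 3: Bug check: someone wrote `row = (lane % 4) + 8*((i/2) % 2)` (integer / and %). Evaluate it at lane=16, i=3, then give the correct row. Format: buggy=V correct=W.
`(lane % 4) + 8*((i/2) % 2)`[16,3]⇒8
lane 16: gr=4 (16/4), th=0 (16%4)
i=3: r=4+8=12, c=0*2+1=1
row: 8 vs 12

buggy=8 correct=12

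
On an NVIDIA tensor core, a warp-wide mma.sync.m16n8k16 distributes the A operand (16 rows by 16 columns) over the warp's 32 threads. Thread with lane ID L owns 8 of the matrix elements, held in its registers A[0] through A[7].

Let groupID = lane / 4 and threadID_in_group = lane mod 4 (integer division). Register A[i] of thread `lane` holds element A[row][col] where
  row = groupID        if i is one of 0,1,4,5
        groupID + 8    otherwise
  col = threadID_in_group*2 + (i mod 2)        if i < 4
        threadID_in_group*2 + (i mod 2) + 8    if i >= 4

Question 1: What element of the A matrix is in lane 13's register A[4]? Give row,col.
13: G=3,T=1
[4] (3+0,1*2+0+8) = (3,10)

3,10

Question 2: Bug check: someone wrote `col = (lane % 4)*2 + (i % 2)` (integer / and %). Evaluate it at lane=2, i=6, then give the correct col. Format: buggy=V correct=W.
buggy=4 correct=12

`(lane % 4)*2 + (i % 2)`[2,6]->4
2: g=0,t=2
[6] (0+8,2*2+0+8) = (8,12)
col: 4 vs 12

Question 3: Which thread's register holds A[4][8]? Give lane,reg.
r: 4->gid=4,r8=0  c: 8->c8=1,tid=0,i&1=0
L=4*4+0=16  i=1*4+0*2+0=4

16,4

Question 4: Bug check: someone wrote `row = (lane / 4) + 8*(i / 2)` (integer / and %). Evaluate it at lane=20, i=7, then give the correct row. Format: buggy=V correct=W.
buggy=29 correct=13

`(lane / 4) + 8*(i / 2)`[20,7]=>29
lane 20: grp=5 (20/4), tig=0 (20%4)
i=7: r=5+8=13, c=0*2+1+8=9
row: 29 vs 13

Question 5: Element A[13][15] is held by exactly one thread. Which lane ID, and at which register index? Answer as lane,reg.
23,7

r=13⇒gr=5,Rb=1  c=15⇒Cb=1,th=3,odd=1
L=5*4+3=23  i=1*4+1*2+1=7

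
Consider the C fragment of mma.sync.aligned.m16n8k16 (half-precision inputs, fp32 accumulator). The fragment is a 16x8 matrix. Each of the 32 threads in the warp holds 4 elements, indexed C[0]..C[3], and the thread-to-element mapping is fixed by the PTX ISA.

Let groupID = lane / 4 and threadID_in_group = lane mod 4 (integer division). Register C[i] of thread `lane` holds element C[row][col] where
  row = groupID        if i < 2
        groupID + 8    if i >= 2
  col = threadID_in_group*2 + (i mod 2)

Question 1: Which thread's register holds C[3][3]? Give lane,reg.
r=3->g=3,rb=0  c=3->t=1,b0=1
L=3*4+1=13  i=0*2+1=1

13,1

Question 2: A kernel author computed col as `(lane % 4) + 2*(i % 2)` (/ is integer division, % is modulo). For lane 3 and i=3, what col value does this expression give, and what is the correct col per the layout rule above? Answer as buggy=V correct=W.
`(lane % 4) + 2*(i % 2)`[3,3]→5
lane 3→3/4=0, 3 mod 4=3
i=3  r:0+8→8  c:2·3+1→7
col: 5 vs 7

buggy=5 correct=7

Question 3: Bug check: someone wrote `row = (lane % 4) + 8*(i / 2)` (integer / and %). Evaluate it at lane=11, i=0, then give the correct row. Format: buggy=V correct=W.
buggy=3 correct=2

`(lane % 4) + 8*(i / 2)`[11,0]->3
lane 11: gid=2 (11/4), tid=3 (11%4)
i=0: r=2+0=2, c=3*2+0=6
row: 3 vs 2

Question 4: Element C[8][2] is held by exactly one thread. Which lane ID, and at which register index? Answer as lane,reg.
1,2

r: 8->gid=0,r8=1  c: 2->tid=1,i&1=0
L=0*4+1=1  i=1*2+0=2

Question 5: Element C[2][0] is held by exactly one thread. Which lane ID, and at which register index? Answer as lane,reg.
8,0

r=2⇒gr=2,Rb=0  c=0⇒th=0,odd=0
L=2*4+0=8  i=0*2+0=0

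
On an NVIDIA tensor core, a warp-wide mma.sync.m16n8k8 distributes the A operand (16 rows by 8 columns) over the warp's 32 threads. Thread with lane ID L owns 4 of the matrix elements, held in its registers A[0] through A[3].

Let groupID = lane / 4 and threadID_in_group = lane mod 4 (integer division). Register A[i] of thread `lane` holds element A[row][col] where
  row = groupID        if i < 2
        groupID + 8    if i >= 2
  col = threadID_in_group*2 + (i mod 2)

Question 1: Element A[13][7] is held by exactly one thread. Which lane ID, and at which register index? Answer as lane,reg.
r: 13->gid=5,r8=1  c: 7->tid=3,i&1=1
L=5*4+3=23  i=1*2+1=3

23,3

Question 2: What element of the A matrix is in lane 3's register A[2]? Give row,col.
8,6

lane 3->3/4=0, 3 mod 4=3
i=2  r:0+8->8  c:2·3+0->6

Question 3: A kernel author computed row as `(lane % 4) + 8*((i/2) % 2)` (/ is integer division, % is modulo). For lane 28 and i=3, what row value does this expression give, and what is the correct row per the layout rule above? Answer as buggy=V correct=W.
buggy=8 correct=15

`(lane % 4) + 8*((i/2) % 2)`[28,3]->8
lane 28: gid=7 (28/4), tid=0 (28%4)
i=3: r=7+8=15, c=0*2+1=1
row: 8 vs 15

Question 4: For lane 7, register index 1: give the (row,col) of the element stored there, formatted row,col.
1,7

L=7->g=7>>2=1, t=7&3=3
[1]->row 1+0=1  col 3·2+1=7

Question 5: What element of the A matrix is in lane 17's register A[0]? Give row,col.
lane 17⇒17/4=4, 17 mod 4=1
i=0  r:4+0⇒4  c:2·1+0⇒2

4,2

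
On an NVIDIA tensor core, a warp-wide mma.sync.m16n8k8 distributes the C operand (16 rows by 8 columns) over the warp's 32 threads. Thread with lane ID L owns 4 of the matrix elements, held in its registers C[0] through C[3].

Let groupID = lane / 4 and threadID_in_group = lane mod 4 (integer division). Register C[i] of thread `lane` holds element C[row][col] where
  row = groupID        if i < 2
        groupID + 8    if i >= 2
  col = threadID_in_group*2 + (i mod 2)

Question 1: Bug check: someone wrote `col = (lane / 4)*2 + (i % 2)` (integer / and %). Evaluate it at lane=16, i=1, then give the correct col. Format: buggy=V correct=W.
buggy=9 correct=1

`(lane / 4)*2 + (i % 2)`[16,1]=>9
L=16=>grp=16>>2=4, tig=16&3=0
[1]=>row 4+0=4  col 0·2+1=1
col: 9 vs 1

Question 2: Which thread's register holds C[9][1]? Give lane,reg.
r=9->g=1,rb=1  c=1->t=0,b0=1
L=1*4+0=4  i=1*2+1=3

4,3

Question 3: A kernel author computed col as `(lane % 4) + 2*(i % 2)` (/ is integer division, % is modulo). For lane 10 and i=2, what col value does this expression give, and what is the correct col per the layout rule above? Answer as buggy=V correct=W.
buggy=2 correct=4

`(lane % 4) + 2*(i % 2)`[10,2]⇒2
10: gr=2,th=2
[2] (2+8,2*2+0) = (10,4)
col: 2 vs 4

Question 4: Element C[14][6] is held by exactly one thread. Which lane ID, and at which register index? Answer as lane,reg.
r:14=>grp=6,rB=1  c:6=>tig=3,lo=0
L=6*4+3=27  i=1*2+0=2

27,2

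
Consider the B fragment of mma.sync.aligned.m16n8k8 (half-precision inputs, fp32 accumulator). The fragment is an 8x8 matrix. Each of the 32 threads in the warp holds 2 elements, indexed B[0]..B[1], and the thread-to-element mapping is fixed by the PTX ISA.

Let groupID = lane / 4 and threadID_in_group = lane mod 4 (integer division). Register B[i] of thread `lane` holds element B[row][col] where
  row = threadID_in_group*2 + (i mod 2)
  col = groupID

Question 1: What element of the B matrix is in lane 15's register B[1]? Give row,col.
lane 15: gid=3 (15/4), tid=3 (15%4)
i=1: r=3*2+1=7, c=gid=3

7,3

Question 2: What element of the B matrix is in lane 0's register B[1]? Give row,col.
0: G=0,T=0
[1] (0*2+1,0) = (1,0)

1,0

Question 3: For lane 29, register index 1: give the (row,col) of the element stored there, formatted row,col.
29: g=7,t=1
[1] (1*2+1,7) = (3,7)

3,7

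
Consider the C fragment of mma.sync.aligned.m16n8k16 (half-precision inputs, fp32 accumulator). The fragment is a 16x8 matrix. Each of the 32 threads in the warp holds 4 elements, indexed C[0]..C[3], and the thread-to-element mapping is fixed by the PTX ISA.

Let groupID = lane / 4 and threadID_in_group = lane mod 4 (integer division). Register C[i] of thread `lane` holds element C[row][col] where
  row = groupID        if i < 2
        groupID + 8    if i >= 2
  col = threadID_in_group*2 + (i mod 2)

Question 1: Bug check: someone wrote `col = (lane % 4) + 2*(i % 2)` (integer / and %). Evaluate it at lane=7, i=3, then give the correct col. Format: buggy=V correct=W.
buggy=5 correct=7

`(lane % 4) + 2*(i % 2)`[7,3]=>5
L=7=>grp=7>>2=1, tig=7&3=3
[3]=>row 1+8=9  col 3·2+1=7
col: 5 vs 7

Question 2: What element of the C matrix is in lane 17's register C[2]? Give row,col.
12,2

L=17=>grp=17>>2=4, tig=17&3=1
[2]=>row 4+8=12  col 1·2+0=2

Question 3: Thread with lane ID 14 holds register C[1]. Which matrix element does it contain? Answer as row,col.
lane 14: G=3 (14/4), T=2 (14%4)
i=1: r=3+0=3, c=2*2+1=5

3,5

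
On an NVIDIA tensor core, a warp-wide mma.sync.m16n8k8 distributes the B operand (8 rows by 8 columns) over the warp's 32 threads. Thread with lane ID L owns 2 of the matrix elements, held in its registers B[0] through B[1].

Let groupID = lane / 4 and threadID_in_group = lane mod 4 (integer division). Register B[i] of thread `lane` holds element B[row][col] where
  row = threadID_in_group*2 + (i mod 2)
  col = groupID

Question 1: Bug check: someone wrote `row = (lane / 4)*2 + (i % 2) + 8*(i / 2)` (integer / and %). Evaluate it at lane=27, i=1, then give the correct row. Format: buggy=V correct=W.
`(lane / 4)*2 + (i % 2) + 8*(i / 2)`[27,1]->13
lane 27->27/4=6, 27 mod 4=3
i=1  r:2·3+1->7  c:6
row: 13 vs 7

buggy=13 correct=7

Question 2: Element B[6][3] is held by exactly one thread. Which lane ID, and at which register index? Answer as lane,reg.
c:3=>grp=3  r:6=>tig=3,lo=0
L=3*4+3=15  i=0=0

15,0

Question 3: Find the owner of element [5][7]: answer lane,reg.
30,1

c:7=>grp=7  r:5=>tig=2,lo=1
L=7*4+2=30  i=1=1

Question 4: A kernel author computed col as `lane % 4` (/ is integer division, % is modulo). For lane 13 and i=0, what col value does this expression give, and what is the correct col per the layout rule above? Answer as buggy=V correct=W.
buggy=1 correct=3

`lane % 4`[13,0]→1
lane 13→13/4=3, 13 mod 4=1
i=0  r:2·1+0→2  c:3
col: 1 vs 3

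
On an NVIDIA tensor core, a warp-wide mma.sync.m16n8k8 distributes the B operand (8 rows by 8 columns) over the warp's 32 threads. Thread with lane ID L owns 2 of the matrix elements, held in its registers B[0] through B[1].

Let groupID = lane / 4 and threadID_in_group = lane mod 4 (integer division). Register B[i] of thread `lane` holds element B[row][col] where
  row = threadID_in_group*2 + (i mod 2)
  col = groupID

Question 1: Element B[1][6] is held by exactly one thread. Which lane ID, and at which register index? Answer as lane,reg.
24,1

c:6=>grp=6  r:1=>tig=0,lo=1
L=6*4+0=24  i=1=1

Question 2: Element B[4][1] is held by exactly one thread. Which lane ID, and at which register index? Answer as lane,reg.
6,0

c=1->g=1  r=4->t=2,b0=0
L=1*4+2=6  i=0=0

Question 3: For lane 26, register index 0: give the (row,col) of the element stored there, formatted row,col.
lane 26: gr=6 (26/4), th=2 (26%4)
i=0: r=2*2+0=4, c=gr=6

4,6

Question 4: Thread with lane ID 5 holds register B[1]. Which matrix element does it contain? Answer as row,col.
3,1

lane 5→5/4=1, 5 mod 4=1
i=1  r:2·1+1→3  c:1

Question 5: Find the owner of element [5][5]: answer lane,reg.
22,1

c: 5->gid=5  r: 5->tid=2,i&1=1
L=5*4+2=22  i=1=1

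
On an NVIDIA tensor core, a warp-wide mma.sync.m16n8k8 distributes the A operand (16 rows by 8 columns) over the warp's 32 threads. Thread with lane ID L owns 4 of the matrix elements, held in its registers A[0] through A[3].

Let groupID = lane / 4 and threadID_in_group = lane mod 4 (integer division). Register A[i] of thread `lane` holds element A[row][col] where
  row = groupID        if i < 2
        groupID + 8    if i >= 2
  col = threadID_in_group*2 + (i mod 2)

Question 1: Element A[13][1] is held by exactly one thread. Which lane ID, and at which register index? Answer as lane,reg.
20,3

r=13⇒gr=5,Rb=1  c=1⇒th=0,odd=1
L=5*4+0=20  i=1*2+1=3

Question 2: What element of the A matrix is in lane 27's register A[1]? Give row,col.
6,7

lane 27: G=6 (27/4), T=3 (27%4)
i=1: r=6+0=6, c=3*2+1=7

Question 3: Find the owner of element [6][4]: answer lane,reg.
r=6⇒gr=6,Rb=0  c=4⇒th=2,odd=0
L=6*4+2=26  i=0*2+0=0

26,0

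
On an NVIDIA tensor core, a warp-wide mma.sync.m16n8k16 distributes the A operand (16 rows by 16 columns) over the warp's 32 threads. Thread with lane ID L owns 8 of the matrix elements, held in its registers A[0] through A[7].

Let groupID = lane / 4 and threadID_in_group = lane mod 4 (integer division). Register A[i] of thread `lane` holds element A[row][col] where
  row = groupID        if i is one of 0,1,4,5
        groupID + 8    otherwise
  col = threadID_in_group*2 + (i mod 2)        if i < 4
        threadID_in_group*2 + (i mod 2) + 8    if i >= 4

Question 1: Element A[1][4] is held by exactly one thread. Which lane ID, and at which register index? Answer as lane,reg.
6,0

r:1=>grp=1,rB=0  c:4=>cB=0,tig=2,lo=0
L=1*4+2=6  i=0*4+0*2+0=0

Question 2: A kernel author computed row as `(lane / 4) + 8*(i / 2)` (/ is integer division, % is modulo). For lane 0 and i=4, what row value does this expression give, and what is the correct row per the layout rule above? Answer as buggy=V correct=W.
buggy=16 correct=0

`(lane / 4) + 8*(i / 2)`[0,4]⇒16
lane 0: gr=0 (0/4), th=0 (0%4)
i=4: r=0+0=0, c=0*2+0+8=8
row: 16 vs 0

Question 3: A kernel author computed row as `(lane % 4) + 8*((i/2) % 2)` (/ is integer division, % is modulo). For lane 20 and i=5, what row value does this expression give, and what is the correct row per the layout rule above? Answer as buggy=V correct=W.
`(lane % 4) + 8*((i/2) % 2)`[20,5]->0
L=20->g=20>>2=5, t=20&3=0
[5]->row 5+0=5  col 0·2+1+8=9
row: 0 vs 5

buggy=0 correct=5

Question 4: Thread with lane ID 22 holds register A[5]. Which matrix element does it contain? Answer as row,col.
L=22=>grp=22>>2=5, tig=22&3=2
[5]=>row 5+0=5  col 2·2+1+8=13

5,13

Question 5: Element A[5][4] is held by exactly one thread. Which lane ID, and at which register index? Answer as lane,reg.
22,0

r: 5->gid=5,r8=0  c: 4->c8=0,tid=2,i&1=0
L=5*4+2=22  i=0*4+0*2+0=0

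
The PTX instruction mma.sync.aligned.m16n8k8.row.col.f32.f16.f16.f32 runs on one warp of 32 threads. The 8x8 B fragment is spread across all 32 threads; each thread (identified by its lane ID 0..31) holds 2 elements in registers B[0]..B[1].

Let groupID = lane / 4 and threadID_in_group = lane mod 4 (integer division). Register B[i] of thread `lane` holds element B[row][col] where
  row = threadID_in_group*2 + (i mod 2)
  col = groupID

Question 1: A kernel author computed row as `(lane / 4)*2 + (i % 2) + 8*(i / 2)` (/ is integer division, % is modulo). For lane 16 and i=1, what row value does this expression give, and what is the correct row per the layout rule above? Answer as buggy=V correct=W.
buggy=9 correct=1

`(lane / 4)*2 + (i % 2) + 8*(i / 2)`[16,1]⇒9
L=16⇒gr=16>>2=4, th=16&3=0
[1]⇒row 0·2+1=1  col gr=4
row: 9 vs 1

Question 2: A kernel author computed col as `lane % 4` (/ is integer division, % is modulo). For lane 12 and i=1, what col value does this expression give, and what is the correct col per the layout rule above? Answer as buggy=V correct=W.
`lane % 4`[12,1]->0
L=12->g=12>>2=3, t=12&3=0
[1]->row 0·2+1=1  col g=3
col: 0 vs 3

buggy=0 correct=3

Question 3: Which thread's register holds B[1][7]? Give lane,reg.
c=7⇒gr=7  r=1⇒th=0,odd=1
L=7*4+0=28  i=1=1

28,1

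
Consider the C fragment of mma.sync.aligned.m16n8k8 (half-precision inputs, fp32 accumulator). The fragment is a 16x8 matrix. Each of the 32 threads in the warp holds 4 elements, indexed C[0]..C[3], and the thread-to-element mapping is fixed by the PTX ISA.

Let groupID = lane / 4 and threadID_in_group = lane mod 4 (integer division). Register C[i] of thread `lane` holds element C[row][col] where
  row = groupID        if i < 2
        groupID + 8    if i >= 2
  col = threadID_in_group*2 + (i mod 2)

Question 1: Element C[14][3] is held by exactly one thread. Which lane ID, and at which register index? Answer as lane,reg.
25,3

r=14⇒gr=6,Rb=1  c=3⇒th=1,odd=1
L=6*4+1=25  i=1*2+1=3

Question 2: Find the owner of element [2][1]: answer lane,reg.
8,1

r: 2->gid=2,r8=0  c: 1->tid=0,i&1=1
L=2*4+0=8  i=0*2+1=1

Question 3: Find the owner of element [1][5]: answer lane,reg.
6,1

r:1=>grp=1,rB=0  c:5=>tig=2,lo=1
L=1*4+2=6  i=0*2+1=1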